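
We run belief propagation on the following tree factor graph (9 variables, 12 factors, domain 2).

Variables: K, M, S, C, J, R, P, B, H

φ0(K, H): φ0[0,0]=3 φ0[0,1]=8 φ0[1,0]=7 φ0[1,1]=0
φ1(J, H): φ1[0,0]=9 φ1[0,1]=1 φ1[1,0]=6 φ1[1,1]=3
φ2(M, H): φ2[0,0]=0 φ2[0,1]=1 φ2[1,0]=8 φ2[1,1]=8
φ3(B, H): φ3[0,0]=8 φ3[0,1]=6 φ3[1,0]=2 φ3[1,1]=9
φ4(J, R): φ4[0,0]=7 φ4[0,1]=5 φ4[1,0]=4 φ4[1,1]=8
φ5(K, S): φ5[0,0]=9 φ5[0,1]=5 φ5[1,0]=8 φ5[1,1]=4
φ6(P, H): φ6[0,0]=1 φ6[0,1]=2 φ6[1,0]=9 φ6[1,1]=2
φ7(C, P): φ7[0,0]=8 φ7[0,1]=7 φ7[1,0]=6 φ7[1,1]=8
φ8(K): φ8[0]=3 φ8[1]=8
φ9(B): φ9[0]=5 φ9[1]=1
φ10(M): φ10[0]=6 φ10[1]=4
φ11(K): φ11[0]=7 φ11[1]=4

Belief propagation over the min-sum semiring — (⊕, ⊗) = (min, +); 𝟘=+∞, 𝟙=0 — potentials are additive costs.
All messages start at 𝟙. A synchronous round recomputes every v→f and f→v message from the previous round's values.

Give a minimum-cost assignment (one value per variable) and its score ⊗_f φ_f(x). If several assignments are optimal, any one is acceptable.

assignment: (K=0, M=0, S=1, C=1, J=1, R=0, P=0, B=1, H=0); score = 44

init: all messages = 𝟙 over 2 values
r1 m[φ0→K] = [3, 0]
r1 m[φ0→H] = [3, 0]
r1 m[φ1→J] = [1, 3]
r1 m[φ1→H] = [6, 1]
r1 m[φ2→M] = [0, 8]
r1 m[φ2→H] = [0, 1]
r1 m[φ3→B] = [6, 2]
r1 m[φ3→H] = [2, 6]
r1 m[φ4→J] = [5, 4]
r1 m[φ4→R] = [4, 5]
r1 m[φ5→K] = [5, 4]
r1 m[φ5→S] = [8, 4]
r1 m[φ6→P] = [1, 2]
r1 m[φ6→H] = [1, 2]
r1 m[φ7→C] = [7, 6]
r1 m[φ7→P] = [6, 7]
r1 m[φ8→K] = [3, 8]
r1 m[φ9→B] = [5, 1]
r1 m[φ10→M] = [6, 4]
r1 m[φ11→K] = [7, 4]
r1 m[K→φ0] = [0, 0]
r1 m[K→φ5] = [0, 0]
r1 m[K→φ8] = [0, 0]
r1 m[K→φ11] = [0, 0]
r1 m[M→φ2] = [0, 0]
r1 m[M→φ10] = [0, 0]
r1 m[S→φ5] = [0, 0]
r1 m[C→φ7] = [0, 0]
r1 m[J→φ1] = [0, 0]
r1 m[J→φ4] = [0, 0]
r1 m[R→φ4] = [0, 0]
r1 m[P→φ6] = [0, 0]
r1 m[P→φ7] = [0, 0]
r1 m[B→φ3] = [0, 0]
r1 m[B→φ9] = [0, 0]
r1 m[H→φ0] = [0, 0]
r1 m[H→φ1] = [0, 0]
r1 m[H→φ2] = [0, 0]
r1 m[H→φ3] = [0, 0]
r1 m[H→φ6] = [0, 0]
r2 m[φ0→K] = [3, 0]
r2 m[φ0→H] = [3, 0]
r2 m[φ1→J] = [1, 3]
r2 m[φ1→H] = [6, 1]
r2 m[φ2→M] = [0, 8]
r2 m[φ2→H] = [0, 1]
r2 m[φ3→B] = [6, 2]
r2 m[φ3→H] = [2, 6]
r2 m[φ4→J] = [5, 4]
r2 m[φ4→R] = [4, 5]
r2 m[φ5→K] = [5, 4]
r2 m[φ5→S] = [8, 4]
r2 m[φ6→P] = [1, 2]
r2 m[φ6→H] = [1, 2]
r2 m[φ7→C] = [7, 6]
r2 m[φ7→P] = [6, 7]
r2 m[φ8→K] = [3, 8]
r2 m[φ9→B] = [5, 1]
r2 m[φ10→M] = [6, 4]
r2 m[φ11→K] = [7, 4]
r2 m[K→φ0] = [15, 16]
r2 m[K→φ5] = [13, 12]
r2 m[K→φ8] = [15, 8]
r2 m[K→φ11] = [11, 12]
r2 m[M→φ2] = [6, 4]
r2 m[M→φ10] = [0, 8]
r2 m[S→φ5] = [0, 0]
r2 m[C→φ7] = [0, 0]
r2 m[J→φ1] = [5, 4]
r2 m[J→φ4] = [1, 3]
r2 m[R→φ4] = [0, 0]
r2 m[P→φ6] = [6, 7]
r2 m[P→φ7] = [1, 2]
r2 m[B→φ3] = [5, 1]
r2 m[B→φ9] = [6, 2]
r2 m[H→φ0] = [9, 10]
r2 m[H→φ1] = [6, 9]
r2 m[H→φ2] = [12, 9]
r2 m[H→φ3] = [10, 4]
r2 m[H→φ6] = [11, 8]
r3 m[φ0→K] = [12, 10]
r3 m[φ0→H] = [18, 16]
r3 m[φ1→J] = [10, 12]
r3 m[φ1→H] = [10, 6]
r3 m[φ2→M] = [10, 17]
r3 m[φ2→H] = [6, 7]
r3 m[φ3→B] = [10, 12]
r3 m[φ3→H] = [3, 10]
r3 m[φ4→J] = [5, 4]
r3 m[φ4→R] = [7, 6]
r3 m[φ5→K] = [5, 4]
r3 m[φ5→S] = [20, 16]
r3 m[φ6→P] = [10, 10]
r3 m[φ6→H] = [7, 8]
r3 m[φ7→C] = [9, 7]
r3 m[φ7→P] = [6, 7]
r3 m[φ8→K] = [3, 8]
r3 m[φ9→B] = [5, 1]
r3 m[φ10→M] = [6, 4]
r3 m[φ11→K] = [7, 4]
r3 m[K→φ0] = [15, 16]
r3 m[K→φ5] = [13, 12]
r3 m[K→φ8] = [15, 8]
r3 m[K→φ11] = [11, 12]
r3 m[M→φ2] = [6, 4]
r3 m[M→φ10] = [0, 8]
r3 m[S→φ5] = [0, 0]
r3 m[C→φ7] = [0, 0]
r3 m[J→φ1] = [5, 4]
r3 m[J→φ4] = [1, 3]
r3 m[R→φ4] = [0, 0]
r3 m[P→φ6] = [6, 7]
r3 m[P→φ7] = [1, 2]
r3 m[B→φ3] = [5, 1]
r3 m[B→φ9] = [6, 2]
r3 m[H→φ0] = [9, 10]
r3 m[H→φ1] = [6, 9]
r3 m[H→φ2] = [12, 9]
r3 m[H→φ3] = [10, 4]
r3 m[H→φ6] = [11, 8]
r4 m[φ0→K] = [12, 10]
r4 m[φ0→H] = [18, 16]
r4 m[φ1→J] = [10, 12]
r4 m[φ1→H] = [10, 6]
r4 m[φ2→M] = [10, 17]
r4 m[φ2→H] = [6, 7]
r4 m[φ3→B] = [10, 12]
r4 m[φ3→H] = [3, 10]
r4 m[φ4→J] = [5, 4]
r4 m[φ4→R] = [7, 6]
r4 m[φ5→K] = [5, 4]
r4 m[φ5→S] = [20, 16]
r4 m[φ6→P] = [10, 10]
r4 m[φ6→H] = [7, 8]
r4 m[φ7→C] = [9, 7]
r4 m[φ7→P] = [6, 7]
r4 m[φ8→K] = [3, 8]
r4 m[φ9→B] = [5, 1]
r4 m[φ10→M] = [6, 4]
r4 m[φ11→K] = [7, 4]
r4 m[K→φ0] = [15, 16]
r4 m[K→φ5] = [22, 22]
r4 m[K→φ8] = [24, 18]
r4 m[K→φ11] = [20, 22]
r4 m[M→φ2] = [6, 4]
r4 m[M→φ10] = [10, 17]
r4 m[S→φ5] = [0, 0]
r4 m[C→φ7] = [0, 0]
r4 m[J→φ1] = [5, 4]
r4 m[J→φ4] = [10, 12]
r4 m[R→φ4] = [0, 0]
r4 m[P→φ6] = [6, 7]
r4 m[P→φ7] = [10, 10]
r4 m[B→φ3] = [5, 1]
r4 m[B→φ9] = [10, 12]
r4 m[H→φ0] = [26, 31]
r4 m[H→φ1] = [34, 41]
r4 m[H→φ2] = [38, 40]
r4 m[H→φ3] = [41, 37]
r4 m[H→φ6] = [37, 39]
r5 m[φ0→K] = [29, 31]
r5 m[φ0→H] = [18, 16]
r5 m[φ1→J] = [42, 40]
r5 m[φ1→H] = [10, 6]
r5 m[φ2→M] = [38, 46]
r5 m[φ2→H] = [6, 7]
r5 m[φ3→B] = [43, 43]
r5 m[φ3→H] = [3, 10]
r5 m[φ4→J] = [5, 4]
r5 m[φ4→R] = [16, 15]
r5 m[φ5→K] = [5, 4]
r5 m[φ5→S] = [30, 26]
r5 m[φ6→P] = [38, 41]
r5 m[φ6→H] = [7, 8]
r5 m[φ7→C] = [17, 16]
r5 m[φ7→P] = [6, 7]
r5 m[φ8→K] = [3, 8]
r5 m[φ9→B] = [5, 1]
r5 m[φ10→M] = [6, 4]
r5 m[φ11→K] = [7, 4]
r5 m[K→φ0] = [15, 16]
r5 m[K→φ5] = [22, 22]
r5 m[K→φ8] = [24, 18]
r5 m[K→φ11] = [20, 22]
r5 m[M→φ2] = [6, 4]
r5 m[M→φ10] = [10, 17]
r5 m[S→φ5] = [0, 0]
r5 m[C→φ7] = [0, 0]
r5 m[J→φ1] = [5, 4]
r5 m[J→φ4] = [10, 12]
r5 m[R→φ4] = [0, 0]
r5 m[P→φ6] = [6, 7]
r5 m[P→φ7] = [10, 10]
r5 m[B→φ3] = [5, 1]
r5 m[B→φ9] = [10, 12]
r5 m[H→φ0] = [26, 31]
r5 m[H→φ1] = [34, 41]
r5 m[H→φ2] = [38, 40]
r5 m[H→φ3] = [41, 37]
r5 m[H→φ6] = [37, 39]
r6 m[φ0→K] = [29, 31]
r6 m[φ0→H] = [18, 16]
r6 m[φ1→J] = [42, 40]
r6 m[φ1→H] = [10, 6]
r6 m[φ2→M] = [38, 46]
r6 m[φ2→H] = [6, 7]
r6 m[φ3→B] = [43, 43]
r6 m[φ3→H] = [3, 10]
r6 m[φ4→J] = [5, 4]
r6 m[φ4→R] = [16, 15]
r6 m[φ5→K] = [5, 4]
r6 m[φ5→S] = [30, 26]
r6 m[φ6→P] = [38, 41]
r6 m[φ6→H] = [7, 8]
r6 m[φ7→C] = [17, 16]
r6 m[φ7→P] = [6, 7]
r6 m[φ8→K] = [3, 8]
r6 m[φ9→B] = [5, 1]
r6 m[φ10→M] = [6, 4]
r6 m[φ11→K] = [7, 4]
r6 m[K→φ0] = [15, 16]
r6 m[K→φ5] = [39, 43]
r6 m[K→φ8] = [41, 39]
r6 m[K→φ11] = [37, 43]
r6 m[M→φ2] = [6, 4]
r6 m[M→φ10] = [38, 46]
r6 m[S→φ5] = [0, 0]
r6 m[C→φ7] = [0, 0]
r6 m[J→φ1] = [5, 4]
r6 m[J→φ4] = [42, 40]
r6 m[R→φ4] = [0, 0]
r6 m[P→φ6] = [6, 7]
r6 m[P→φ7] = [38, 41]
r6 m[B→φ3] = [5, 1]
r6 m[B→φ9] = [43, 43]
r6 m[H→φ0] = [26, 31]
r6 m[H→φ1] = [34, 41]
r6 m[H→φ2] = [38, 40]
r6 m[H→φ3] = [41, 37]
r6 m[H→φ6] = [37, 39]
r7 m[φ0→K] = [29, 31]
r7 m[φ0→H] = [18, 16]
r7 m[φ1→J] = [42, 40]
r7 m[φ1→H] = [10, 6]
r7 m[φ2→M] = [38, 46]
r7 m[φ2→H] = [6, 7]
r7 m[φ3→B] = [43, 43]
r7 m[φ3→H] = [3, 10]
r7 m[φ4→J] = [5, 4]
r7 m[φ4→R] = [44, 47]
r7 m[φ5→K] = [5, 4]
r7 m[φ5→S] = [48, 44]
r7 m[φ6→P] = [38, 41]
r7 m[φ6→H] = [7, 8]
r7 m[φ7→C] = [46, 44]
r7 m[φ7→P] = [6, 7]
r7 m[φ8→K] = [3, 8]
r7 m[φ9→B] = [5, 1]
r7 m[φ10→M] = [6, 4]
r7 m[φ11→K] = [7, 4]
r7 m[K→φ0] = [15, 16]
r7 m[K→φ5] = [39, 43]
r7 m[K→φ8] = [41, 39]
r7 m[K→φ11] = [37, 43]
r7 m[M→φ2] = [6, 4]
r7 m[M→φ10] = [38, 46]
r7 m[S→φ5] = [0, 0]
r7 m[C→φ7] = [0, 0]
r7 m[J→φ1] = [5, 4]
r7 m[J→φ4] = [42, 40]
r7 m[R→φ4] = [0, 0]
r7 m[P→φ6] = [6, 7]
r7 m[P→φ7] = [38, 41]
r7 m[B→φ3] = [5, 1]
r7 m[B→φ9] = [43, 43]
r7 m[H→φ0] = [26, 31]
r7 m[H→φ1] = [34, 41]
r7 m[H→φ2] = [38, 40]
r7 m[H→φ3] = [41, 37]
r7 m[H→φ6] = [37, 39]
r8 m[φ0→K] = [29, 31]
r8 m[φ0→H] = [18, 16]
r8 m[φ1→J] = [42, 40]
r8 m[φ1→H] = [10, 6]
r8 m[φ2→M] = [38, 46]
r8 m[φ2→H] = [6, 7]
r8 m[φ3→B] = [43, 43]
r8 m[φ3→H] = [3, 10]
r8 m[φ4→J] = [5, 4]
r8 m[φ4→R] = [44, 47]
r8 m[φ5→K] = [5, 4]
r8 m[φ5→S] = [48, 44]
r8 m[φ6→P] = [38, 41]
r8 m[φ6→H] = [7, 8]
r8 m[φ7→C] = [46, 44]
r8 m[φ7→P] = [6, 7]
r8 m[φ8→K] = [3, 8]
r8 m[φ9→B] = [5, 1]
r8 m[φ10→M] = [6, 4]
r8 m[φ11→K] = [7, 4]
r8 m[K→φ0] = [15, 16]
r8 m[K→φ5] = [39, 43]
r8 m[K→φ8] = [41, 39]
r8 m[K→φ11] = [37, 43]
r8 m[M→φ2] = [6, 4]
r8 m[M→φ10] = [38, 46]
r8 m[S→φ5] = [0, 0]
r8 m[C→φ7] = [0, 0]
r8 m[J→φ1] = [5, 4]
r8 m[J→φ4] = [42, 40]
r8 m[R→φ4] = [0, 0]
r8 m[P→φ6] = [6, 7]
r8 m[P→φ7] = [38, 41]
r8 m[B→φ3] = [5, 1]
r8 m[B→φ9] = [43, 43]
r8 m[H→φ0] = [26, 31]
r8 m[H→φ1] = [34, 41]
r8 m[H→φ2] = [38, 40]
r8 m[H→φ3] = [41, 37]
r8 m[H→φ6] = [37, 39]
fixed point reached at round 8
traceback from K: (K=0, M=0, S=1, C=1, J=1, R=0, P=0, B=1, H=0), score=44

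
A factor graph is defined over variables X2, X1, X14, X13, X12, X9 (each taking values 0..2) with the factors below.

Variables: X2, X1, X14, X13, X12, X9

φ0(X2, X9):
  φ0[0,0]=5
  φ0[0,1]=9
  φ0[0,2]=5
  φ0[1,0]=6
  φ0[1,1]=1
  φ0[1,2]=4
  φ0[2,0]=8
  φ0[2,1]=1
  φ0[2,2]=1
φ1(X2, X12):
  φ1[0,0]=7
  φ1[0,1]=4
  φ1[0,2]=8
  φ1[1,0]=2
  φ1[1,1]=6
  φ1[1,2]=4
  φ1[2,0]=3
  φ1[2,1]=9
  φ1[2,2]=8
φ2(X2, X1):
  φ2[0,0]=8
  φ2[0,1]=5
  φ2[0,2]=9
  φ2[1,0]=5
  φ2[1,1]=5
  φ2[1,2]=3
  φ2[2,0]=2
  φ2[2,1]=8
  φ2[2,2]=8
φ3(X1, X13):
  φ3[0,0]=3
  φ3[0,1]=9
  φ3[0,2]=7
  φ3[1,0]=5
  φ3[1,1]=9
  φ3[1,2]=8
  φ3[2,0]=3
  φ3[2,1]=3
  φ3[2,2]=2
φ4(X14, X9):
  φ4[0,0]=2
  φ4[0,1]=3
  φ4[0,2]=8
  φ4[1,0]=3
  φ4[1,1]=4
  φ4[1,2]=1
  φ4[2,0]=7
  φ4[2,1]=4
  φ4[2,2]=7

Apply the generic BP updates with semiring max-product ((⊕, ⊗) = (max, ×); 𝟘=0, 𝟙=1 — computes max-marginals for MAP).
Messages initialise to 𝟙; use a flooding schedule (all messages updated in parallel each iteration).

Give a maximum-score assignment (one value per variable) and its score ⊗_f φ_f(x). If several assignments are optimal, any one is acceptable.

init: all messages = 𝟙 over 3 values
r1 m[φ0→X2] = [9, 6, 8]
r1 m[φ0→X9] = [8, 9, 5]
r1 m[φ1→X2] = [8, 6, 9]
r1 m[φ1→X12] = [7, 9, 8]
r1 m[φ2→X2] = [9, 5, 8]
r1 m[φ2→X1] = [8, 8, 9]
r1 m[φ3→X1] = [9, 9, 3]
r1 m[φ3→X13] = [5, 9, 8]
r1 m[φ4→X14] = [8, 4, 7]
r1 m[φ4→X9] = [7, 4, 8]
r1 m[X2→φ0] = [1, 1, 1]
r1 m[X2→φ1] = [1, 1, 1]
r1 m[X2→φ2] = [1, 1, 1]
r1 m[X1→φ2] = [1, 1, 1]
r1 m[X1→φ3] = [1, 1, 1]
r1 m[X14→φ4] = [1, 1, 1]
r1 m[X13→φ3] = [1, 1, 1]
r1 m[X12→φ1] = [1, 1, 1]
r1 m[X9→φ0] = [1, 1, 1]
r1 m[X9→φ4] = [1, 1, 1]
r2 m[φ0→X2] = [9, 6, 8]
r2 m[φ0→X9] = [8, 9, 5]
r2 m[φ1→X2] = [8, 6, 9]
r2 m[φ1→X12] = [7, 9, 8]
r2 m[φ2→X2] = [9, 5, 8]
r2 m[φ2→X1] = [8, 8, 9]
r2 m[φ3→X1] = [9, 9, 3]
r2 m[φ3→X13] = [5, 9, 8]
r2 m[φ4→X14] = [8, 4, 7]
r2 m[φ4→X9] = [7, 4, 8]
r2 m[X2→φ0] = [72, 30, 72]
r2 m[X2→φ1] = [81, 30, 64]
r2 m[X2→φ2] = [72, 36, 72]
r2 m[X1→φ2] = [9, 9, 3]
r2 m[X1→φ3] = [8, 8, 9]
r2 m[X14→φ4] = [1, 1, 1]
r2 m[X13→φ3] = [1, 1, 1]
r2 m[X12→φ1] = [1, 1, 1]
r2 m[X9→φ0] = [7, 4, 8]
r2 m[X9→φ4] = [8, 9, 5]
r3 m[φ0→X2] = [40, 42, 56]
r3 m[φ0→X9] = [576, 648, 360]
r3 m[φ1→X2] = [8, 6, 9]
r3 m[φ1→X12] = [567, 576, 648]
r3 m[φ2→X2] = [72, 45, 72]
r3 m[φ2→X1] = [576, 576, 648]
r3 m[φ3→X1] = [9, 9, 3]
r3 m[φ3→X13] = [40, 72, 64]
r3 m[φ4→X14] = [40, 36, 56]
r3 m[φ4→X9] = [7, 4, 8]
r3 m[X2→φ0] = [72, 30, 72]
r3 m[X2→φ1] = [81, 30, 64]
r3 m[X2→φ2] = [72, 36, 72]
r3 m[X1→φ2] = [9, 9, 3]
r3 m[X1→φ3] = [8, 8, 9]
r3 m[X14→φ4] = [1, 1, 1]
r3 m[X13→φ3] = [1, 1, 1]
r3 m[X12→φ1] = [1, 1, 1]
r3 m[X9→φ0] = [7, 4, 8]
r3 m[X9→φ4] = [8, 9, 5]
r4 m[φ0→X2] = [40, 42, 56]
r4 m[φ0→X9] = [576, 648, 360]
r4 m[φ1→X2] = [8, 6, 9]
r4 m[φ1→X12] = [567, 576, 648]
r4 m[φ2→X2] = [72, 45, 72]
r4 m[φ2→X1] = [576, 576, 648]
r4 m[φ3→X1] = [9, 9, 3]
r4 m[φ3→X13] = [40, 72, 64]
r4 m[φ4→X14] = [40, 36, 56]
r4 m[φ4→X9] = [7, 4, 8]
r4 m[X2→φ0] = [576, 270, 648]
r4 m[X2→φ1] = [2880, 1890, 4032]
r4 m[X2→φ2] = [320, 252, 504]
r4 m[X1→φ2] = [9, 9, 3]
r4 m[X1→φ3] = [576, 576, 648]
r4 m[X14→φ4] = [1, 1, 1]
r4 m[X13→φ3] = [1, 1, 1]
r4 m[X12→φ1] = [1, 1, 1]
r4 m[X9→φ0] = [7, 4, 8]
r4 m[X9→φ4] = [576, 648, 360]
r5 m[φ0→X2] = [40, 42, 56]
r5 m[φ0→X9] = [5184, 5184, 2880]
r5 m[φ1→X2] = [8, 6, 9]
r5 m[φ1→X12] = [20160, 36288, 32256]
r5 m[φ2→X2] = [72, 45, 72]
r5 m[φ2→X1] = [2560, 4032, 4032]
r5 m[φ3→X1] = [9, 9, 3]
r5 m[φ3→X13] = [2880, 5184, 4608]
r5 m[φ4→X14] = [2880, 2592, 4032]
r5 m[φ4→X9] = [7, 4, 8]
r5 m[X2→φ0] = [576, 270, 648]
r5 m[X2→φ1] = [2880, 1890, 4032]
r5 m[X2→φ2] = [320, 252, 504]
r5 m[X1→φ2] = [9, 9, 3]
r5 m[X1→φ3] = [576, 576, 648]
r5 m[X14→φ4] = [1, 1, 1]
r5 m[X13→φ3] = [1, 1, 1]
r5 m[X12→φ1] = [1, 1, 1]
r5 m[X9→φ0] = [7, 4, 8]
r5 m[X9→φ4] = [576, 648, 360]
r6 m[φ0→X2] = [40, 42, 56]
r6 m[φ0→X9] = [5184, 5184, 2880]
r6 m[φ1→X2] = [8, 6, 9]
r6 m[φ1→X12] = [20160, 36288, 32256]
r6 m[φ2→X2] = [72, 45, 72]
r6 m[φ2→X1] = [2560, 4032, 4032]
r6 m[φ3→X1] = [9, 9, 3]
r6 m[φ3→X13] = [2880, 5184, 4608]
r6 m[φ4→X14] = [2880, 2592, 4032]
r6 m[φ4→X9] = [7, 4, 8]
r6 m[X2→φ0] = [576, 270, 648]
r6 m[X2→φ1] = [2880, 1890, 4032]
r6 m[X2→φ2] = [320, 252, 504]
r6 m[X1→φ2] = [9, 9, 3]
r6 m[X1→φ3] = [2560, 4032, 4032]
r6 m[X14→φ4] = [1, 1, 1]
r6 m[X13→φ3] = [1, 1, 1]
r6 m[X12→φ1] = [1, 1, 1]
r6 m[X9→φ0] = [7, 4, 8]
r6 m[X9→φ4] = [5184, 5184, 2880]
r7 m[φ0→X2] = [40, 42, 56]
r7 m[φ0→X9] = [5184, 5184, 2880]
r7 m[φ1→X2] = [8, 6, 9]
r7 m[φ1→X12] = [20160, 36288, 32256]
r7 m[φ2→X2] = [72, 45, 72]
r7 m[φ2→X1] = [2560, 4032, 4032]
r7 m[φ3→X1] = [9, 9, 3]
r7 m[φ3→X13] = [20160, 36288, 32256]
r7 m[φ4→X14] = [23040, 20736, 36288]
r7 m[φ4→X9] = [7, 4, 8]
r7 m[X2→φ0] = [576, 270, 648]
r7 m[X2→φ1] = [2880, 1890, 4032]
r7 m[X2→φ2] = [320, 252, 504]
r7 m[X1→φ2] = [9, 9, 3]
r7 m[X1→φ3] = [2560, 4032, 4032]
r7 m[X14→φ4] = [1, 1, 1]
r7 m[X13→φ3] = [1, 1, 1]
r7 m[X12→φ1] = [1, 1, 1]
r7 m[X9→φ0] = [7, 4, 8]
r7 m[X9→φ4] = [5184, 5184, 2880]
r8 m[φ0→X2] = [40, 42, 56]
r8 m[φ0→X9] = [5184, 5184, 2880]
r8 m[φ1→X2] = [8, 6, 9]
r8 m[φ1→X12] = [20160, 36288, 32256]
r8 m[φ2→X2] = [72, 45, 72]
r8 m[φ2→X1] = [2560, 4032, 4032]
r8 m[φ3→X1] = [9, 9, 3]
r8 m[φ3→X13] = [20160, 36288, 32256]
r8 m[φ4→X14] = [23040, 20736, 36288]
r8 m[φ4→X9] = [7, 4, 8]
r8 m[X2→φ0] = [576, 270, 648]
r8 m[X2→φ1] = [2880, 1890, 4032]
r8 m[X2→φ2] = [320, 252, 504]
r8 m[X1→φ2] = [9, 9, 3]
r8 m[X1→φ3] = [2560, 4032, 4032]
r8 m[X14→φ4] = [1, 1, 1]
r8 m[X13→φ3] = [1, 1, 1]
r8 m[X12→φ1] = [1, 1, 1]
r8 m[X9→φ0] = [7, 4, 8]
r8 m[X9→φ4] = [5184, 5184, 2880]
fixed point reached at round 8
traceback from X2: (X2=2, X1=1, X14=2, X13=1, X12=1, X9=0), score=36288

assignment: (X2=2, X1=1, X14=2, X13=1, X12=1, X9=0); score = 36288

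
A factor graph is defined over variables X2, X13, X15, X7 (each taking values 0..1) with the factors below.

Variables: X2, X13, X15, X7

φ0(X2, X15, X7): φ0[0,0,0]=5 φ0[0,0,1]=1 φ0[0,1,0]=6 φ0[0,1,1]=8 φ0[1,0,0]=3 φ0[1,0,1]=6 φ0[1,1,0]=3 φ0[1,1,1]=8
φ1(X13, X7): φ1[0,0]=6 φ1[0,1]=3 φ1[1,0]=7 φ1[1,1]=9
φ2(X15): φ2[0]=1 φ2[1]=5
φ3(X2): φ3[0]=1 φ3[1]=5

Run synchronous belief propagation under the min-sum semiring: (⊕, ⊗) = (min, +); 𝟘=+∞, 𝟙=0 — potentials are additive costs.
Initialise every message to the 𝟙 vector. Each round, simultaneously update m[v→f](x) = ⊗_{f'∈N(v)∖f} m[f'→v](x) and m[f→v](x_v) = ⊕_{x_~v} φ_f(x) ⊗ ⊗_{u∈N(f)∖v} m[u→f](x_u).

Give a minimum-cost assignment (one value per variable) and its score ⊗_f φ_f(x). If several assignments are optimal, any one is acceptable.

assignment: (X2=0, X13=0, X15=0, X7=1); score = 6

init: all messages = 𝟙 over 2 values
r1 m[φ0→X2] = [1, 3]
r1 m[φ0→X15] = [1, 3]
r1 m[φ0→X7] = [3, 1]
r1 m[φ1→X13] = [3, 7]
r1 m[φ1→X7] = [6, 3]
r1 m[φ2→X15] = [1, 5]
r1 m[φ3→X2] = [1, 5]
r1 m[X2→φ0] = [0, 0]
r1 m[X2→φ3] = [0, 0]
r1 m[X13→φ1] = [0, 0]
r1 m[X15→φ0] = [0, 0]
r1 m[X15→φ2] = [0, 0]
r1 m[X7→φ0] = [0, 0]
r1 m[X7→φ1] = [0, 0]
r2 m[φ0→X2] = [1, 3]
r2 m[φ0→X15] = [1, 3]
r2 m[φ0→X7] = [3, 1]
r2 m[φ1→X13] = [3, 7]
r2 m[φ1→X7] = [6, 3]
r2 m[φ2→X15] = [1, 5]
r2 m[φ3→X2] = [1, 5]
r2 m[X2→φ0] = [1, 5]
r2 m[X2→φ3] = [1, 3]
r2 m[X13→φ1] = [0, 0]
r2 m[X15→φ0] = [1, 5]
r2 m[X15→φ2] = [1, 3]
r2 m[X7→φ0] = [6, 3]
r2 m[X7→φ1] = [3, 1]
r3 m[φ0→X2] = [5, 10]
r3 m[φ0→X15] = [5, 12]
r3 m[φ0→X7] = [7, 3]
r3 m[φ1→X13] = [4, 10]
r3 m[φ1→X7] = [6, 3]
r3 m[φ2→X15] = [1, 5]
r3 m[φ3→X2] = [1, 5]
r3 m[X2→φ0] = [1, 5]
r3 m[X2→φ3] = [1, 3]
r3 m[X13→φ1] = [0, 0]
r3 m[X15→φ0] = [1, 5]
r3 m[X15→φ2] = [1, 3]
r3 m[X7→φ0] = [6, 3]
r3 m[X7→φ1] = [3, 1]
r4 m[φ0→X2] = [5, 10]
r4 m[φ0→X15] = [5, 12]
r4 m[φ0→X7] = [7, 3]
r4 m[φ1→X13] = [4, 10]
r4 m[φ1→X7] = [6, 3]
r4 m[φ2→X15] = [1, 5]
r4 m[φ3→X2] = [1, 5]
r4 m[X2→φ0] = [1, 5]
r4 m[X2→φ3] = [5, 10]
r4 m[X13→φ1] = [0, 0]
r4 m[X15→φ0] = [1, 5]
r4 m[X15→φ2] = [5, 12]
r4 m[X7→φ0] = [6, 3]
r4 m[X7→φ1] = [7, 3]
r5 m[φ0→X2] = [5, 10]
r5 m[φ0→X15] = [5, 12]
r5 m[φ0→X7] = [7, 3]
r5 m[φ1→X13] = [6, 12]
r5 m[φ1→X7] = [6, 3]
r5 m[φ2→X15] = [1, 5]
r5 m[φ3→X2] = [1, 5]
r5 m[X2→φ0] = [1, 5]
r5 m[X2→φ3] = [5, 10]
r5 m[X13→φ1] = [0, 0]
r5 m[X15→φ0] = [1, 5]
r5 m[X15→φ2] = [5, 12]
r5 m[X7→φ0] = [6, 3]
r5 m[X7→φ1] = [7, 3]
r6 m[φ0→X2] = [5, 10]
r6 m[φ0→X15] = [5, 12]
r6 m[φ0→X7] = [7, 3]
r6 m[φ1→X13] = [6, 12]
r6 m[φ1→X7] = [6, 3]
r6 m[φ2→X15] = [1, 5]
r6 m[φ3→X2] = [1, 5]
r6 m[X2→φ0] = [1, 5]
r6 m[X2→φ3] = [5, 10]
r6 m[X13→φ1] = [0, 0]
r6 m[X15→φ0] = [1, 5]
r6 m[X15→φ2] = [5, 12]
r6 m[X7→φ0] = [6, 3]
r6 m[X7→φ1] = [7, 3]
fixed point reached at round 6
traceback from X2: (X2=0, X13=0, X15=0, X7=1), score=6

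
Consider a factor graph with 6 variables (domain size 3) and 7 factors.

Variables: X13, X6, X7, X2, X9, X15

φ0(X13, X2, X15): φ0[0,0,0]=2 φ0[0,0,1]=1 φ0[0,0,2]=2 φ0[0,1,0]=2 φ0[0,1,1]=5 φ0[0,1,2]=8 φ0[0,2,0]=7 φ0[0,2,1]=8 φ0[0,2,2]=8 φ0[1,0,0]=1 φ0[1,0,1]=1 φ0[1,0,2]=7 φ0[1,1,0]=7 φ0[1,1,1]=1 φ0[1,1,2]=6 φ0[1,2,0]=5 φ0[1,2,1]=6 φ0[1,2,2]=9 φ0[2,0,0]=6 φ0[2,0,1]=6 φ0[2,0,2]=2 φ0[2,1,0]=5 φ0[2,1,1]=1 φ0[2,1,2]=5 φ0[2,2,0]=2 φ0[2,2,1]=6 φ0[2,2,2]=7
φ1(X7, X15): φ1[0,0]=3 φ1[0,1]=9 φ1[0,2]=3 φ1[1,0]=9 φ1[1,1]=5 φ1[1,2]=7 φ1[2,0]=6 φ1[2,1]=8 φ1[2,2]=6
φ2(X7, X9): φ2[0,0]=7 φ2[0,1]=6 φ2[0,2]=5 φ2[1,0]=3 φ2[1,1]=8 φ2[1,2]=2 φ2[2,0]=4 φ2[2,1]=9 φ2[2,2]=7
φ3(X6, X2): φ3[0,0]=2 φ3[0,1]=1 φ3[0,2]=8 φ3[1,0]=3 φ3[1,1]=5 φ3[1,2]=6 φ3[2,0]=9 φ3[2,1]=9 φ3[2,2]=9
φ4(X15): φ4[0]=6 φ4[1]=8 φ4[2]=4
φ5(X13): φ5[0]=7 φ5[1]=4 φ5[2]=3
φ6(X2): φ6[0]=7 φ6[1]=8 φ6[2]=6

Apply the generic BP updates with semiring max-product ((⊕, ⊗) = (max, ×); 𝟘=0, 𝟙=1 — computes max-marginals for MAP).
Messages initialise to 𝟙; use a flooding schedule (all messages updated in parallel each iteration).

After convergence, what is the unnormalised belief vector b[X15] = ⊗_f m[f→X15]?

init: all messages = 𝟙 over 3 values
r1 m[φ0→X13] = [8, 9, 7]
r1 m[φ0→X2] = [7, 8, 9]
r1 m[φ0→X15] = [7, 8, 9]
r1 m[φ1→X7] = [9, 9, 8]
r1 m[φ1→X15] = [9, 9, 7]
r1 m[φ2→X7] = [7, 8, 9]
r1 m[φ2→X9] = [7, 9, 7]
r1 m[φ3→X6] = [8, 6, 9]
r1 m[φ3→X2] = [9, 9, 9]
r1 m[φ4→X15] = [6, 8, 4]
r1 m[φ5→X13] = [7, 4, 3]
r1 m[φ6→X2] = [7, 8, 6]
r1 m[X13→φ0] = [1, 1, 1]
r1 m[X13→φ5] = [1, 1, 1]
r1 m[X6→φ3] = [1, 1, 1]
r1 m[X7→φ1] = [1, 1, 1]
r1 m[X7→φ2] = [1, 1, 1]
r1 m[X2→φ0] = [1, 1, 1]
r1 m[X2→φ3] = [1, 1, 1]
r1 m[X2→φ6] = [1, 1, 1]
r1 m[X9→φ2] = [1, 1, 1]
r1 m[X15→φ0] = [1, 1, 1]
r1 m[X15→φ1] = [1, 1, 1]
r1 m[X15→φ4] = [1, 1, 1]
r2 m[φ0→X13] = [8, 9, 7]
r2 m[φ0→X2] = [7, 8, 9]
r2 m[φ0→X15] = [7, 8, 9]
r2 m[φ1→X7] = [9, 9, 8]
r2 m[φ1→X15] = [9, 9, 7]
r2 m[φ2→X7] = [7, 8, 9]
r2 m[φ2→X9] = [7, 9, 7]
r2 m[φ3→X6] = [8, 6, 9]
r2 m[φ3→X2] = [9, 9, 9]
r2 m[φ4→X15] = [6, 8, 4]
r2 m[φ5→X13] = [7, 4, 3]
r2 m[φ6→X2] = [7, 8, 6]
r2 m[X13→φ0] = [7, 4, 3]
r2 m[X13→φ5] = [8, 9, 7]
r2 m[X6→φ3] = [1, 1, 1]
r2 m[X7→φ1] = [7, 8, 9]
r2 m[X7→φ2] = [9, 9, 8]
r2 m[X2→φ0] = [63, 72, 54]
r2 m[X2→φ3] = [49, 64, 54]
r2 m[X2→φ6] = [63, 72, 81]
r2 m[X9→φ2] = [1, 1, 1]
r2 m[X15→φ0] = [54, 72, 28]
r2 m[X15→φ1] = [42, 64, 36]
r2 m[X15→φ4] = [63, 72, 63]
r3 m[φ0→X13] = [31104, 27216, 27216]
r3 m[φ0→X2] = [1296, 2520, 4032]
r3 m[φ0→X15] = [2646, 3024, 4032]
r3 m[φ1→X7] = [576, 378, 512]
r3 m[φ1→X15] = [72, 72, 56]
r3 m[φ2→X7] = [7, 8, 9]
r3 m[φ2→X9] = [63, 72, 56]
r3 m[φ3→X6] = [432, 324, 576]
r3 m[φ3→X2] = [9, 9, 9]
r3 m[φ4→X15] = [6, 8, 4]
r3 m[φ5→X13] = [7, 4, 3]
r3 m[φ6→X2] = [7, 8, 6]
r3 m[X13→φ0] = [7, 4, 3]
r3 m[X13→φ5] = [8, 9, 7]
r3 m[X6→φ3] = [1, 1, 1]
r3 m[X7→φ1] = [7, 8, 9]
r3 m[X7→φ2] = [9, 9, 8]
r3 m[X2→φ0] = [63, 72, 54]
r3 m[X2→φ3] = [49, 64, 54]
r3 m[X2→φ6] = [63, 72, 81]
r3 m[X9→φ2] = [1, 1, 1]
r3 m[X15→φ0] = [54, 72, 28]
r3 m[X15→φ1] = [42, 64, 36]
r3 m[X15→φ4] = [63, 72, 63]
r4 m[φ0→X13] = [31104, 27216, 27216]
r4 m[φ0→X2] = [1296, 2520, 4032]
r4 m[φ0→X15] = [2646, 3024, 4032]
r4 m[φ1→X7] = [576, 378, 512]
r4 m[φ1→X15] = [72, 72, 56]
r4 m[φ2→X7] = [7, 8, 9]
r4 m[φ2→X9] = [63, 72, 56]
r4 m[φ3→X6] = [432, 324, 576]
r4 m[φ3→X2] = [9, 9, 9]
r4 m[φ4→X15] = [6, 8, 4]
r4 m[φ5→X13] = [7, 4, 3]
r4 m[φ6→X2] = [7, 8, 6]
r4 m[X13→φ0] = [7, 4, 3]
r4 m[X13→φ5] = [31104, 27216, 27216]
r4 m[X6→φ3] = [1, 1, 1]
r4 m[X7→φ1] = [7, 8, 9]
r4 m[X7→φ2] = [576, 378, 512]
r4 m[X2→φ0] = [63, 72, 54]
r4 m[X2→φ3] = [9072, 20160, 24192]
r4 m[X2→φ6] = [11664, 22680, 36288]
r4 m[X9→φ2] = [1, 1, 1]
r4 m[X15→φ0] = [432, 576, 224]
r4 m[X15→φ1] = [15876, 24192, 16128]
r4 m[X15→φ4] = [190512, 217728, 225792]
r5 m[φ0→X13] = [248832, 217728, 217728]
r5 m[φ0→X2] = [10368, 20160, 32256]
r5 m[φ0→X15] = [2646, 3024, 4032]
r5 m[φ1→X7] = [217728, 142884, 193536]
r5 m[φ1→X15] = [72, 72, 56]
r5 m[φ2→X7] = [7, 8, 9]
r5 m[φ2→X9] = [4032, 4608, 3584]
r5 m[φ3→X6] = [193536, 145152, 217728]
r5 m[φ3→X2] = [9, 9, 9]
r5 m[φ4→X15] = [6, 8, 4]
r5 m[φ5→X13] = [7, 4, 3]
r5 m[φ6→X2] = [7, 8, 6]
r5 m[X13→φ0] = [7, 4, 3]
r5 m[X13→φ5] = [31104, 27216, 27216]
r5 m[X6→φ3] = [1, 1, 1]
r5 m[X7→φ1] = [7, 8, 9]
r5 m[X7→φ2] = [576, 378, 512]
r5 m[X2→φ0] = [63, 72, 54]
r5 m[X2→φ3] = [9072, 20160, 24192]
r5 m[X2→φ6] = [11664, 22680, 36288]
r5 m[X9→φ2] = [1, 1, 1]
r5 m[X15→φ0] = [432, 576, 224]
r5 m[X15→φ1] = [15876, 24192, 16128]
r5 m[X15→φ4] = [190512, 217728, 225792]
r6 m[φ0→X13] = [248832, 217728, 217728]
r6 m[φ0→X2] = [10368, 20160, 32256]
r6 m[φ0→X15] = [2646, 3024, 4032]
r6 m[φ1→X7] = [217728, 142884, 193536]
r6 m[φ1→X15] = [72, 72, 56]
r6 m[φ2→X7] = [7, 8, 9]
r6 m[φ2→X9] = [4032, 4608, 3584]
r6 m[φ3→X6] = [193536, 145152, 217728]
r6 m[φ3→X2] = [9, 9, 9]
r6 m[φ4→X15] = [6, 8, 4]
r6 m[φ5→X13] = [7, 4, 3]
r6 m[φ6→X2] = [7, 8, 6]
r6 m[X13→φ0] = [7, 4, 3]
r6 m[X13→φ5] = [248832, 217728, 217728]
r6 m[X6→φ3] = [1, 1, 1]
r6 m[X7→φ1] = [7, 8, 9]
r6 m[X7→φ2] = [217728, 142884, 193536]
r6 m[X2→φ0] = [63, 72, 54]
r6 m[X2→φ3] = [72576, 161280, 193536]
r6 m[X2→φ6] = [93312, 181440, 290304]
r6 m[X9→φ2] = [1, 1, 1]
r6 m[X15→φ0] = [432, 576, 224]
r6 m[X15→φ1] = [15876, 24192, 16128]
r6 m[X15→φ4] = [190512, 217728, 225792]
r7 m[φ0→X13] = [248832, 217728, 217728]
r7 m[φ0→X2] = [10368, 20160, 32256]
r7 m[φ0→X15] = [2646, 3024, 4032]
r7 m[φ1→X7] = [217728, 142884, 193536]
r7 m[φ1→X15] = [72, 72, 56]
r7 m[φ2→X7] = [7, 8, 9]
r7 m[φ2→X9] = [1524096, 1741824, 1354752]
r7 m[φ3→X6] = [1548288, 1161216, 1741824]
r7 m[φ3→X2] = [9, 9, 9]
r7 m[φ4→X15] = [6, 8, 4]
r7 m[φ5→X13] = [7, 4, 3]
r7 m[φ6→X2] = [7, 8, 6]
r7 m[X13→φ0] = [7, 4, 3]
r7 m[X13→φ5] = [248832, 217728, 217728]
r7 m[X6→φ3] = [1, 1, 1]
r7 m[X7→φ1] = [7, 8, 9]
r7 m[X7→φ2] = [217728, 142884, 193536]
r7 m[X2→φ0] = [63, 72, 54]
r7 m[X2→φ3] = [72576, 161280, 193536]
r7 m[X2→φ6] = [93312, 181440, 290304]
r7 m[X9→φ2] = [1, 1, 1]
r7 m[X15→φ0] = [432, 576, 224]
r7 m[X15→φ1] = [15876, 24192, 16128]
r7 m[X15→φ4] = [190512, 217728, 225792]
r8 m[φ0→X13] = [248832, 217728, 217728]
r8 m[φ0→X2] = [10368, 20160, 32256]
r8 m[φ0→X15] = [2646, 3024, 4032]
r8 m[φ1→X7] = [217728, 142884, 193536]
r8 m[φ1→X15] = [72, 72, 56]
r8 m[φ2→X7] = [7, 8, 9]
r8 m[φ2→X9] = [1524096, 1741824, 1354752]
r8 m[φ3→X6] = [1548288, 1161216, 1741824]
r8 m[φ3→X2] = [9, 9, 9]
r8 m[φ4→X15] = [6, 8, 4]
r8 m[φ5→X13] = [7, 4, 3]
r8 m[φ6→X2] = [7, 8, 6]
r8 m[X13→φ0] = [7, 4, 3]
r8 m[X13→φ5] = [248832, 217728, 217728]
r8 m[X6→φ3] = [1, 1, 1]
r8 m[X7→φ1] = [7, 8, 9]
r8 m[X7→φ2] = [217728, 142884, 193536]
r8 m[X2→φ0] = [63, 72, 54]
r8 m[X2→φ3] = [72576, 161280, 193536]
r8 m[X2→φ6] = [93312, 181440, 290304]
r8 m[X9→φ2] = [1, 1, 1]
r8 m[X15→φ0] = [432, 576, 224]
r8 m[X15→φ1] = [15876, 24192, 16128]
r8 m[X15→φ4] = [190512, 217728, 225792]
fixed point reached at round 8
b[X15] = ⊗ incoming = [1143072, 1741824, 903168]

b[X15] = [1143072, 1741824, 903168]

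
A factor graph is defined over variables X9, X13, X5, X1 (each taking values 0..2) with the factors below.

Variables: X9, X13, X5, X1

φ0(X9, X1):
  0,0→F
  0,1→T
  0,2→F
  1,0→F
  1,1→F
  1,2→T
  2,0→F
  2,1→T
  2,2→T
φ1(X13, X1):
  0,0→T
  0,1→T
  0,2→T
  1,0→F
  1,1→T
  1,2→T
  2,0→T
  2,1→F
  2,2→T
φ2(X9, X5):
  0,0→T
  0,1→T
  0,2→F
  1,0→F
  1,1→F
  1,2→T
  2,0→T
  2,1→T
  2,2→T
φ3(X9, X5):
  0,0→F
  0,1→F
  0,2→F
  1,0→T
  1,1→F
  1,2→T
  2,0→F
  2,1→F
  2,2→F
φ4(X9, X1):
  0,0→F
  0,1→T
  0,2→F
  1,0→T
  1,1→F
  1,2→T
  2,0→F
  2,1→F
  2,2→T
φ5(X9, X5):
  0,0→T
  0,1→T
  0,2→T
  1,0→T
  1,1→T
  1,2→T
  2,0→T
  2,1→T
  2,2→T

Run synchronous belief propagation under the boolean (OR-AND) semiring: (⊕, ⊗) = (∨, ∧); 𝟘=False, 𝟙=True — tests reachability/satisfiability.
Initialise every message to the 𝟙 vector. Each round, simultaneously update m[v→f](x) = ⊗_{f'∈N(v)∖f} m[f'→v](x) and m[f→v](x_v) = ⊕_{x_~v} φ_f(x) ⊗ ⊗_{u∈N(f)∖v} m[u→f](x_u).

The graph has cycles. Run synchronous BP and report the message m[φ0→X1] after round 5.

message @ round 5 = [F, F, T]

init: all messages = 𝟙 over 3 values
r1 m[φ0→X9] = [T, T, T]
r1 m[φ0→X1] = [F, T, T]
r1 m[φ1→X13] = [T, T, T]
r1 m[φ1→X1] = [T, T, T]
r1 m[φ2→X9] = [T, T, T]
r1 m[φ2→X5] = [T, T, T]
r1 m[φ3→X9] = [F, T, F]
r1 m[φ3→X5] = [T, F, T]
r1 m[φ4→X9] = [T, T, T]
r1 m[φ4→X1] = [T, T, T]
r1 m[φ5→X9] = [T, T, T]
r1 m[φ5→X5] = [T, T, T]
r1 m[X9→φ0] = [T, T, T]
r1 m[X9→φ2] = [T, T, T]
r1 m[X9→φ3] = [T, T, T]
r1 m[X9→φ4] = [T, T, T]
r1 m[X9→φ5] = [T, T, T]
r1 m[X13→φ1] = [T, T, T]
r1 m[X5→φ2] = [T, T, T]
r1 m[X5→φ3] = [T, T, T]
r1 m[X5→φ5] = [T, T, T]
r1 m[X1→φ0] = [T, T, T]
r1 m[X1→φ1] = [T, T, T]
r1 m[X1→φ4] = [T, T, T]
r2 m[φ0→X9] = [T, T, T]
r2 m[φ0→X1] = [F, T, T]
r2 m[φ1→X13] = [T, T, T]
r2 m[φ1→X1] = [T, T, T]
r2 m[φ2→X9] = [T, T, T]
r2 m[φ2→X5] = [T, T, T]
r2 m[φ3→X9] = [F, T, F]
r2 m[φ3→X5] = [T, F, T]
r2 m[φ4→X9] = [T, T, T]
r2 m[φ4→X1] = [T, T, T]
r2 m[φ5→X9] = [T, T, T]
r2 m[φ5→X5] = [T, T, T]
r2 m[X9→φ0] = [F, T, F]
r2 m[X9→φ2] = [F, T, F]
r2 m[X9→φ3] = [T, T, T]
r2 m[X9→φ4] = [F, T, F]
r2 m[X9→φ5] = [F, T, F]
r2 m[X13→φ1] = [T, T, T]
r2 m[X5→φ2] = [T, F, T]
r2 m[X5→φ3] = [T, T, T]
r2 m[X5→φ5] = [T, F, T]
r2 m[X1→φ0] = [T, T, T]
r2 m[X1→φ1] = [F, T, T]
r2 m[X1→φ4] = [F, T, T]
r3 m[φ0→X9] = [T, T, T]
r3 m[φ0→X1] = [F, F, T]
r3 m[φ1→X13] = [T, T, T]
r3 m[φ1→X1] = [T, T, T]
r3 m[φ2→X9] = [T, T, T]
r3 m[φ2→X5] = [F, F, T]
r3 m[φ3→X9] = [F, T, F]
r3 m[φ3→X5] = [T, F, T]
r3 m[φ4→X9] = [T, T, T]
r3 m[φ4→X1] = [T, F, T]
r3 m[φ5→X9] = [T, T, T]
r3 m[φ5→X5] = [T, T, T]
r3 m[X9→φ0] = [F, T, F]
r3 m[X9→φ2] = [F, T, F]
r3 m[X9→φ3] = [T, T, T]
r3 m[X9→φ4] = [F, T, F]
r3 m[X9→φ5] = [F, T, F]
r3 m[X13→φ1] = [T, T, T]
r3 m[X5→φ2] = [T, F, T]
r3 m[X5→φ3] = [T, T, T]
r3 m[X5→φ5] = [T, F, T]
r3 m[X1→φ0] = [T, T, T]
r3 m[X1→φ1] = [F, T, T]
r3 m[X1→φ4] = [F, T, T]
r4 m[φ0→X9] = [T, T, T]
r4 m[φ0→X1] = [F, F, T]
r4 m[φ1→X13] = [T, T, T]
r4 m[φ1→X1] = [T, T, T]
r4 m[φ2→X9] = [T, T, T]
r4 m[φ2→X5] = [F, F, T]
r4 m[φ3→X9] = [F, T, F]
r4 m[φ3→X5] = [T, F, T]
r4 m[φ4→X9] = [T, T, T]
r4 m[φ4→X1] = [T, F, T]
r4 m[φ5→X9] = [T, T, T]
r4 m[φ5→X5] = [T, T, T]
r4 m[X9→φ0] = [F, T, F]
r4 m[X9→φ2] = [F, T, F]
r4 m[X9→φ3] = [T, T, T]
r4 m[X9→φ4] = [F, T, F]
r4 m[X9→φ5] = [F, T, F]
r4 m[X13→φ1] = [T, T, T]
r4 m[X5→φ2] = [T, F, T]
r4 m[X5→φ3] = [F, F, T]
r4 m[X5→φ5] = [F, F, T]
r4 m[X1→φ0] = [T, F, T]
r4 m[X1→φ1] = [F, F, T]
r4 m[X1→φ4] = [F, F, T]
r5 m[φ0→X9] = [F, T, T]
r5 m[φ0→X1] = [F, F, T]
r5 m[φ1→X13] = [T, T, T]
r5 m[φ1→X1] = [T, T, T]
r5 m[φ2→X9] = [T, T, T]
r5 m[φ2→X5] = [F, F, T]
r5 m[φ3→X9] = [F, T, F]
r5 m[φ3→X5] = [T, F, T]
r5 m[φ4→X9] = [F, T, T]
r5 m[φ4→X1] = [T, F, T]
r5 m[φ5→X9] = [T, T, T]
r5 m[φ5→X5] = [T, T, T]
r5 m[X9→φ0] = [F, T, F]
r5 m[X9→φ2] = [F, T, F]
r5 m[X9→φ3] = [T, T, T]
r5 m[X9→φ4] = [F, T, F]
r5 m[X9→φ5] = [F, T, F]
r5 m[X13→φ1] = [T, T, T]
r5 m[X5→φ2] = [T, F, T]
r5 m[X5→φ3] = [F, F, T]
r5 m[X5→φ5] = [F, F, T]
r5 m[X1→φ0] = [T, F, T]
r5 m[X1→φ1] = [F, F, T]
r5 m[X1→φ4] = [F, F, T]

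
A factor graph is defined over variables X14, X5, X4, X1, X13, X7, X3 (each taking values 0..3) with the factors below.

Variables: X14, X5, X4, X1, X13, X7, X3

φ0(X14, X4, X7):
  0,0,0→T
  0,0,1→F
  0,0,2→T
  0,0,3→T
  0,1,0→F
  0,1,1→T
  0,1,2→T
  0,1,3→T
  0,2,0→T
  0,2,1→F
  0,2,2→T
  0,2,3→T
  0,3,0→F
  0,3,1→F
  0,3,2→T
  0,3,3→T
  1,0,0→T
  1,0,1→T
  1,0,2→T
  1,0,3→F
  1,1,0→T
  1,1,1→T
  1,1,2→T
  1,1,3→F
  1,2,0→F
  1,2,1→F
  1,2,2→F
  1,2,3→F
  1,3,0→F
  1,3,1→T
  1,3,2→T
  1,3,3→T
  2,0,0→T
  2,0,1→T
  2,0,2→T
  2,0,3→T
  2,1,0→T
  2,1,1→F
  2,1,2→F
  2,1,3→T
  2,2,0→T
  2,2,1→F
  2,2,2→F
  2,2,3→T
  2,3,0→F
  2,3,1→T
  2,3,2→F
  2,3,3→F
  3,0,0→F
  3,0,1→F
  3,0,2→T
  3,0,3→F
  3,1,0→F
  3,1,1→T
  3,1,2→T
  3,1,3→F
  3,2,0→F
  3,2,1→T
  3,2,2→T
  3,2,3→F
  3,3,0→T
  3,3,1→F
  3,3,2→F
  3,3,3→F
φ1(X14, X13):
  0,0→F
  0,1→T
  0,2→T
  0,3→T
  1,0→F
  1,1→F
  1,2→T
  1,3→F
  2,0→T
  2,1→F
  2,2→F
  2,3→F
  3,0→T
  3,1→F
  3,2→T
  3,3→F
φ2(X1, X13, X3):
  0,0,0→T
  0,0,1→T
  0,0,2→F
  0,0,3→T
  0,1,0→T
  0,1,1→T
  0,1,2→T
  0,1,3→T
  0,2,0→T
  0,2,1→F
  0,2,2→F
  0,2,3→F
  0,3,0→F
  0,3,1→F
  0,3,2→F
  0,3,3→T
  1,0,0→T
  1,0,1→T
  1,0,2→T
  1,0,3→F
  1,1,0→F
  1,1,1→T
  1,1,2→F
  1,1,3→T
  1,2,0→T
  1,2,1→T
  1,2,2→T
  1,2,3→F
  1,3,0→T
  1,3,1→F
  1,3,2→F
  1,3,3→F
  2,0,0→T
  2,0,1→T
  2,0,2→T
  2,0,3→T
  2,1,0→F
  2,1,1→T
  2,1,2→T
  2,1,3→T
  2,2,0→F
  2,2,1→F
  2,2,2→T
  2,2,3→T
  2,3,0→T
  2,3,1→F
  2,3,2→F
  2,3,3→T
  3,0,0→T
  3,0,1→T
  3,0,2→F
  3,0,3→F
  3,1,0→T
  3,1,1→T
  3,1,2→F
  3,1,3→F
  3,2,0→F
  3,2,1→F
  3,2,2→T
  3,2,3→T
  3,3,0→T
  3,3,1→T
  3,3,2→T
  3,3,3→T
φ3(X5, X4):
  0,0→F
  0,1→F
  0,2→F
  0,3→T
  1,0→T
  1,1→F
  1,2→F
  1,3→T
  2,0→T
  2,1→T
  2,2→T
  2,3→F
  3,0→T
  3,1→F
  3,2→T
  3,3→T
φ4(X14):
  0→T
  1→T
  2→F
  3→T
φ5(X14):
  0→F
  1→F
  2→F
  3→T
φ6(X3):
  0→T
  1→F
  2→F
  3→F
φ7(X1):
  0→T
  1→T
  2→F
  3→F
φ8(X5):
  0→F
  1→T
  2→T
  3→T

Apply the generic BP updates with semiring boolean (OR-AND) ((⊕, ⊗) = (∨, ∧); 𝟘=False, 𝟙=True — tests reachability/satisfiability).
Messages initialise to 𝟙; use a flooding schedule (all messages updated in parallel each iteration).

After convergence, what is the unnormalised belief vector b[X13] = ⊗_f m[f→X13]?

b[X13] = [T, F, T, F]

init: all messages = 𝟙 over 4 values
r1 m[φ0→X14] = [T, T, T, T]
r1 m[φ0→X4] = [T, T, T, T]
r1 m[φ0→X7] = [T, T, T, T]
r1 m[φ1→X14] = [T, T, T, T]
r1 m[φ1→X13] = [T, T, T, T]
r1 m[φ2→X1] = [T, T, T, T]
r1 m[φ2→X13] = [T, T, T, T]
r1 m[φ2→X3] = [T, T, T, T]
r1 m[φ3→X5] = [T, T, T, T]
r1 m[φ3→X4] = [T, T, T, T]
r1 m[φ4→X14] = [T, T, F, T]
r1 m[φ5→X14] = [F, F, F, T]
r1 m[φ6→X3] = [T, F, F, F]
r1 m[φ7→X1] = [T, T, F, F]
r1 m[φ8→X5] = [F, T, T, T]
r1 m[X14→φ0] = [T, T, T, T]
r1 m[X14→φ1] = [T, T, T, T]
r1 m[X14→φ4] = [T, T, T, T]
r1 m[X14→φ5] = [T, T, T, T]
r1 m[X5→φ3] = [T, T, T, T]
r1 m[X5→φ8] = [T, T, T, T]
r1 m[X4→φ0] = [T, T, T, T]
r1 m[X4→φ3] = [T, T, T, T]
r1 m[X1→φ2] = [T, T, T, T]
r1 m[X1→φ7] = [T, T, T, T]
r1 m[X13→φ1] = [T, T, T, T]
r1 m[X13→φ2] = [T, T, T, T]
r1 m[X7→φ0] = [T, T, T, T]
r1 m[X3→φ2] = [T, T, T, T]
r1 m[X3→φ6] = [T, T, T, T]
r2 m[φ0→X14] = [T, T, T, T]
r2 m[φ0→X4] = [T, T, T, T]
r2 m[φ0→X7] = [T, T, T, T]
r2 m[φ1→X14] = [T, T, T, T]
r2 m[φ1→X13] = [T, T, T, T]
r2 m[φ2→X1] = [T, T, T, T]
r2 m[φ2→X13] = [T, T, T, T]
r2 m[φ2→X3] = [T, T, T, T]
r2 m[φ3→X5] = [T, T, T, T]
r2 m[φ3→X4] = [T, T, T, T]
r2 m[φ4→X14] = [T, T, F, T]
r2 m[φ5→X14] = [F, F, F, T]
r2 m[φ6→X3] = [T, F, F, F]
r2 m[φ7→X1] = [T, T, F, F]
r2 m[φ8→X5] = [F, T, T, T]
r2 m[X14→φ0] = [F, F, F, T]
r2 m[X14→φ1] = [F, F, F, T]
r2 m[X14→φ4] = [F, F, F, T]
r2 m[X14→φ5] = [T, T, F, T]
r2 m[X5→φ3] = [F, T, T, T]
r2 m[X5→φ8] = [T, T, T, T]
r2 m[X4→φ0] = [T, T, T, T]
r2 m[X4→φ3] = [T, T, T, T]
r2 m[X1→φ2] = [T, T, F, F]
r2 m[X1→φ7] = [T, T, T, T]
r2 m[X13→φ1] = [T, T, T, T]
r2 m[X13→φ2] = [T, T, T, T]
r2 m[X7→φ0] = [T, T, T, T]
r2 m[X3→φ2] = [T, F, F, F]
r2 m[X3→φ6] = [T, T, T, T]
r3 m[φ0→X14] = [T, T, T, T]
r3 m[φ0→X4] = [T, T, T, T]
r3 m[φ0→X7] = [T, T, T, F]
r3 m[φ1→X14] = [T, T, T, T]
r3 m[φ1→X13] = [T, F, T, F]
r3 m[φ2→X1] = [T, T, T, T]
r3 m[φ2→X13] = [T, T, T, T]
r3 m[φ2→X3] = [T, T, T, T]
r3 m[φ3→X5] = [T, T, T, T]
r3 m[φ3→X4] = [T, T, T, T]
r3 m[φ4→X14] = [T, T, F, T]
r3 m[φ5→X14] = [F, F, F, T]
r3 m[φ6→X3] = [T, F, F, F]
r3 m[φ7→X1] = [T, T, F, F]
r3 m[φ8→X5] = [F, T, T, T]
r3 m[X14→φ0] = [F, F, F, T]
r3 m[X14→φ1] = [F, F, F, T]
r3 m[X14→φ4] = [F, F, F, T]
r3 m[X14→φ5] = [T, T, F, T]
r3 m[X5→φ3] = [F, T, T, T]
r3 m[X5→φ8] = [T, T, T, T]
r3 m[X4→φ0] = [T, T, T, T]
r3 m[X4→φ3] = [T, T, T, T]
r3 m[X1→φ2] = [T, T, F, F]
r3 m[X1→φ7] = [T, T, T, T]
r3 m[X13→φ1] = [T, T, T, T]
r3 m[X13→φ2] = [T, T, T, T]
r3 m[X7→φ0] = [T, T, T, T]
r3 m[X3→φ2] = [T, F, F, F]
r3 m[X3→φ6] = [T, T, T, T]
r4 m[φ0→X14] = [T, T, T, T]
r4 m[φ0→X4] = [T, T, T, T]
r4 m[φ0→X7] = [T, T, T, F]
r4 m[φ1→X14] = [T, T, T, T]
r4 m[φ1→X13] = [T, F, T, F]
r4 m[φ2→X1] = [T, T, T, T]
r4 m[φ2→X13] = [T, T, T, T]
r4 m[φ2→X3] = [T, T, T, T]
r4 m[φ3→X5] = [T, T, T, T]
r4 m[φ3→X4] = [T, T, T, T]
r4 m[φ4→X14] = [T, T, F, T]
r4 m[φ5→X14] = [F, F, F, T]
r4 m[φ6→X3] = [T, F, F, F]
r4 m[φ7→X1] = [T, T, F, F]
r4 m[φ8→X5] = [F, T, T, T]
r4 m[X14→φ0] = [F, F, F, T]
r4 m[X14→φ1] = [F, F, F, T]
r4 m[X14→φ4] = [F, F, F, T]
r4 m[X14→φ5] = [T, T, F, T]
r4 m[X5→φ3] = [F, T, T, T]
r4 m[X5→φ8] = [T, T, T, T]
r4 m[X4→φ0] = [T, T, T, T]
r4 m[X4→φ3] = [T, T, T, T]
r4 m[X1→φ2] = [T, T, F, F]
r4 m[X1→φ7] = [T, T, T, T]
r4 m[X13→φ1] = [T, T, T, T]
r4 m[X13→φ2] = [T, F, T, F]
r4 m[X7→φ0] = [T, T, T, T]
r4 m[X3→φ2] = [T, F, F, F]
r4 m[X3→φ6] = [T, T, T, T]
r5 m[φ0→X14] = [T, T, T, T]
r5 m[φ0→X4] = [T, T, T, T]
r5 m[φ0→X7] = [T, T, T, F]
r5 m[φ1→X14] = [T, T, T, T]
r5 m[φ1→X13] = [T, F, T, F]
r5 m[φ2→X1] = [T, T, T, T]
r5 m[φ2→X13] = [T, T, T, T]
r5 m[φ2→X3] = [T, T, T, T]
r5 m[φ3→X5] = [T, T, T, T]
r5 m[φ3→X4] = [T, T, T, T]
r5 m[φ4→X14] = [T, T, F, T]
r5 m[φ5→X14] = [F, F, F, T]
r5 m[φ6→X3] = [T, F, F, F]
r5 m[φ7→X1] = [T, T, F, F]
r5 m[φ8→X5] = [F, T, T, T]
r5 m[X14→φ0] = [F, F, F, T]
r5 m[X14→φ1] = [F, F, F, T]
r5 m[X14→φ4] = [F, F, F, T]
r5 m[X14→φ5] = [T, T, F, T]
r5 m[X5→φ3] = [F, T, T, T]
r5 m[X5→φ8] = [T, T, T, T]
r5 m[X4→φ0] = [T, T, T, T]
r5 m[X4→φ3] = [T, T, T, T]
r5 m[X1→φ2] = [T, T, F, F]
r5 m[X1→φ7] = [T, T, T, T]
r5 m[X13→φ1] = [T, T, T, T]
r5 m[X13→φ2] = [T, F, T, F]
r5 m[X7→φ0] = [T, T, T, T]
r5 m[X3→φ2] = [T, F, F, F]
r5 m[X3→φ6] = [T, T, T, T]
fixed point reached at round 5
b[X13] = ⊗ incoming = [T, F, T, F]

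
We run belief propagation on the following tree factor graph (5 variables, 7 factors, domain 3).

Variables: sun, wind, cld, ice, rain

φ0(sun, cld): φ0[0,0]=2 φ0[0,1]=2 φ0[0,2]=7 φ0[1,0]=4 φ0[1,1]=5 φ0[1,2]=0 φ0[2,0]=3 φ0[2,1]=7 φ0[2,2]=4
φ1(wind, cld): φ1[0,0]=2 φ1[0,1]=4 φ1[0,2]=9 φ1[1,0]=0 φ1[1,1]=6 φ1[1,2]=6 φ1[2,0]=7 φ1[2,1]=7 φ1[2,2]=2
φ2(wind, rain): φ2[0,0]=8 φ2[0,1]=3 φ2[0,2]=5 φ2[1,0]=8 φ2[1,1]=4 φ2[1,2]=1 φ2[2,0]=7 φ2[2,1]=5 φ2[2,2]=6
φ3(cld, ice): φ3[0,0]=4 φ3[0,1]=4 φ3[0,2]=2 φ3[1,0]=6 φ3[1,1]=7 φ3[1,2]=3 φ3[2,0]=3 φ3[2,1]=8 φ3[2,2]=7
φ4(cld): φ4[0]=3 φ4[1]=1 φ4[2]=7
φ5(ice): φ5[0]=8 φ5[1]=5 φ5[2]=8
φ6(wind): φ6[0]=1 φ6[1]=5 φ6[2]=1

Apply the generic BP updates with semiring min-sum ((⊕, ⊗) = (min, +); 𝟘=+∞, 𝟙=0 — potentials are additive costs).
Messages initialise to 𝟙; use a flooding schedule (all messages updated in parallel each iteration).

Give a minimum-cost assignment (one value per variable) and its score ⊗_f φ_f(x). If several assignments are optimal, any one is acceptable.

init: all messages = 𝟙 over 3 values
r1 m[φ0→sun] = [2, 0, 3]
r1 m[φ0→cld] = [2, 2, 0]
r1 m[φ1→wind] = [2, 0, 2]
r1 m[φ1→cld] = [0, 4, 2]
r1 m[φ2→wind] = [3, 1, 5]
r1 m[φ2→rain] = [7, 3, 1]
r1 m[φ3→cld] = [2, 3, 3]
r1 m[φ3→ice] = [3, 4, 2]
r1 m[φ4→cld] = [3, 1, 7]
r1 m[φ5→ice] = [8, 5, 8]
r1 m[φ6→wind] = [1, 5, 1]
r1 m[sun→φ0] = [0, 0, 0]
r1 m[wind→φ1] = [0, 0, 0]
r1 m[wind→φ2] = [0, 0, 0]
r1 m[wind→φ6] = [0, 0, 0]
r1 m[cld→φ0] = [0, 0, 0]
r1 m[cld→φ1] = [0, 0, 0]
r1 m[cld→φ3] = [0, 0, 0]
r1 m[cld→φ4] = [0, 0, 0]
r1 m[ice→φ3] = [0, 0, 0]
r1 m[ice→φ5] = [0, 0, 0]
r1 m[rain→φ2] = [0, 0, 0]
r2 m[φ0→sun] = [2, 0, 3]
r2 m[φ0→cld] = [2, 2, 0]
r2 m[φ1→wind] = [2, 0, 2]
r2 m[φ1→cld] = [0, 4, 2]
r2 m[φ2→wind] = [3, 1, 5]
r2 m[φ2→rain] = [7, 3, 1]
r2 m[φ3→cld] = [2, 3, 3]
r2 m[φ3→ice] = [3, 4, 2]
r2 m[φ4→cld] = [3, 1, 7]
r2 m[φ5→ice] = [8, 5, 8]
r2 m[φ6→wind] = [1, 5, 1]
r2 m[sun→φ0] = [0, 0, 0]
r2 m[wind→φ1] = [4, 6, 6]
r2 m[wind→φ2] = [3, 5, 3]
r2 m[wind→φ6] = [5, 1, 7]
r2 m[cld→φ0] = [5, 8, 12]
r2 m[cld→φ1] = [7, 6, 10]
r2 m[cld→φ3] = [5, 7, 9]
r2 m[cld→φ4] = [4, 9, 5]
r2 m[ice→φ3] = [8, 5, 8]
r2 m[ice→φ5] = [3, 4, 2]
r2 m[rain→φ2] = [0, 0, 0]
r3 m[φ0→sun] = [7, 9, 8]
r3 m[φ0→cld] = [2, 2, 0]
r3 m[φ1→wind] = [9, 7, 12]
r3 m[φ1→cld] = [6, 8, 8]
r3 m[φ2→wind] = [3, 1, 5]
r3 m[φ2→rain] = [10, 6, 6]
r3 m[φ3→cld] = [9, 11, 11]
r3 m[φ3→ice] = [9, 9, 7]
r3 m[φ4→cld] = [3, 1, 7]
r3 m[φ5→ice] = [8, 5, 8]
r3 m[φ6→wind] = [1, 5, 1]
r3 m[sun→φ0] = [0, 0, 0]
r3 m[wind→φ1] = [4, 6, 6]
r3 m[wind→φ2] = [3, 5, 3]
r3 m[wind→φ6] = [5, 1, 7]
r3 m[cld→φ0] = [5, 8, 12]
r3 m[cld→φ1] = [7, 6, 10]
r3 m[cld→φ3] = [5, 7, 9]
r3 m[cld→φ4] = [4, 9, 5]
r3 m[ice→φ3] = [8, 5, 8]
r3 m[ice→φ5] = [3, 4, 2]
r3 m[rain→φ2] = [0, 0, 0]
r4 m[φ0→sun] = [7, 9, 8]
r4 m[φ0→cld] = [2, 2, 0]
r4 m[φ1→wind] = [9, 7, 12]
r4 m[φ1→cld] = [6, 8, 8]
r4 m[φ2→wind] = [3, 1, 5]
r4 m[φ2→rain] = [10, 6, 6]
r4 m[φ3→cld] = [9, 11, 11]
r4 m[φ3→ice] = [9, 9, 7]
r4 m[φ4→cld] = [3, 1, 7]
r4 m[φ5→ice] = [8, 5, 8]
r4 m[φ6→wind] = [1, 5, 1]
r4 m[sun→φ0] = [0, 0, 0]
r4 m[wind→φ1] = [4, 6, 6]
r4 m[wind→φ2] = [10, 12, 13]
r4 m[wind→φ6] = [12, 8, 17]
r4 m[cld→φ0] = [18, 20, 26]
r4 m[cld→φ1] = [14, 14, 18]
r4 m[cld→φ3] = [11, 11, 15]
r4 m[cld→φ4] = [17, 21, 19]
r4 m[ice→φ3] = [8, 5, 8]
r4 m[ice→φ5] = [9, 9, 7]
r4 m[rain→φ2] = [0, 0, 0]
r5 m[φ0→sun] = [20, 22, 21]
r5 m[φ0→cld] = [2, 2, 0]
r5 m[φ1→wind] = [16, 14, 20]
r5 m[φ1→cld] = [6, 8, 8]
r5 m[φ2→wind] = [3, 1, 5]
r5 m[φ2→rain] = [18, 13, 13]
r5 m[φ3→cld] = [9, 11, 11]
r5 m[φ3→ice] = [15, 15, 13]
r5 m[φ4→cld] = [3, 1, 7]
r5 m[φ5→ice] = [8, 5, 8]
r5 m[φ6→wind] = [1, 5, 1]
r5 m[sun→φ0] = [0, 0, 0]
r5 m[wind→φ1] = [4, 6, 6]
r5 m[wind→φ2] = [10, 12, 13]
r5 m[wind→φ6] = [12, 8, 17]
r5 m[cld→φ0] = [18, 20, 26]
r5 m[cld→φ1] = [14, 14, 18]
r5 m[cld→φ3] = [11, 11, 15]
r5 m[cld→φ4] = [17, 21, 19]
r5 m[ice→φ3] = [8, 5, 8]
r5 m[ice→φ5] = [9, 9, 7]
r5 m[rain→φ2] = [0, 0, 0]
r6 m[φ0→sun] = [20, 22, 21]
r6 m[φ0→cld] = [2, 2, 0]
r6 m[φ1→wind] = [16, 14, 20]
r6 m[φ1→cld] = [6, 8, 8]
r6 m[φ2→wind] = [3, 1, 5]
r6 m[φ2→rain] = [18, 13, 13]
r6 m[φ3→cld] = [9, 11, 11]
r6 m[φ3→ice] = [15, 15, 13]
r6 m[φ4→cld] = [3, 1, 7]
r6 m[φ5→ice] = [8, 5, 8]
r6 m[φ6→wind] = [1, 5, 1]
r6 m[sun→φ0] = [0, 0, 0]
r6 m[wind→φ1] = [4, 6, 6]
r6 m[wind→φ2] = [17, 19, 21]
r6 m[wind→φ6] = [19, 15, 25]
r6 m[cld→φ0] = [18, 20, 26]
r6 m[cld→φ1] = [14, 14, 18]
r6 m[cld→φ3] = [11, 11, 15]
r6 m[cld→φ4] = [17, 21, 19]
r6 m[ice→φ3] = [8, 5, 8]
r6 m[ice→φ5] = [15, 15, 13]
r6 m[rain→φ2] = [0, 0, 0]
r7 m[φ0→sun] = [20, 22, 21]
r7 m[φ0→cld] = [2, 2, 0]
r7 m[φ1→wind] = [16, 14, 20]
r7 m[φ1→cld] = [6, 8, 8]
r7 m[φ2→wind] = [3, 1, 5]
r7 m[φ2→rain] = [25, 20, 20]
r7 m[φ3→cld] = [9, 11, 11]
r7 m[φ3→ice] = [15, 15, 13]
r7 m[φ4→cld] = [3, 1, 7]
r7 m[φ5→ice] = [8, 5, 8]
r7 m[φ6→wind] = [1, 5, 1]
r7 m[sun→φ0] = [0, 0, 0]
r7 m[wind→φ1] = [4, 6, 6]
r7 m[wind→φ2] = [17, 19, 21]
r7 m[wind→φ6] = [19, 15, 25]
r7 m[cld→φ0] = [18, 20, 26]
r7 m[cld→φ1] = [14, 14, 18]
r7 m[cld→φ3] = [11, 11, 15]
r7 m[cld→φ4] = [17, 21, 19]
r7 m[ice→φ3] = [8, 5, 8]
r7 m[ice→φ5] = [15, 15, 13]
r7 m[rain→φ2] = [0, 0, 0]
r8 m[φ0→sun] = [20, 22, 21]
r8 m[φ0→cld] = [2, 2, 0]
r8 m[φ1→wind] = [16, 14, 20]
r8 m[φ1→cld] = [6, 8, 8]
r8 m[φ2→wind] = [3, 1, 5]
r8 m[φ2→rain] = [25, 20, 20]
r8 m[φ3→cld] = [9, 11, 11]
r8 m[φ3→ice] = [15, 15, 13]
r8 m[φ4→cld] = [3, 1, 7]
r8 m[φ5→ice] = [8, 5, 8]
r8 m[φ6→wind] = [1, 5, 1]
r8 m[sun→φ0] = [0, 0, 0]
r8 m[wind→φ1] = [4, 6, 6]
r8 m[wind→φ2] = [17, 19, 21]
r8 m[wind→φ6] = [19, 15, 25]
r8 m[cld→φ0] = [18, 20, 26]
r8 m[cld→φ1] = [14, 14, 18]
r8 m[cld→φ3] = [11, 11, 15]
r8 m[cld→φ4] = [17, 21, 19]
r8 m[ice→φ3] = [8, 5, 8]
r8 m[ice→φ5] = [15, 15, 13]
r8 m[rain→φ2] = [0, 0, 0]
fixed point reached at round 8
traceback from sun: (sun=0, wind=0, cld=0, ice=1, rain=1), score=20

assignment: (sun=0, wind=0, cld=0, ice=1, rain=1); score = 20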